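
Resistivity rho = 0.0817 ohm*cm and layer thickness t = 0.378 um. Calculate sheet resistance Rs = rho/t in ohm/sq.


Step 1: Convert thickness to cm: t = 0.378 um = 3.7800e-05 cm
Step 2: Rs = rho / t = 0.0817 / 3.7800e-05
Step 3: Rs = 2161.4 ohm/sq

2161.4


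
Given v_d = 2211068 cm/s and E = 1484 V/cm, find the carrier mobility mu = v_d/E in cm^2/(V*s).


Step 1: mu = v_d / E
Step 2: mu = 2211068 / 1484
Step 3: mu = 1489.94 cm^2/(V*s)

1489.94


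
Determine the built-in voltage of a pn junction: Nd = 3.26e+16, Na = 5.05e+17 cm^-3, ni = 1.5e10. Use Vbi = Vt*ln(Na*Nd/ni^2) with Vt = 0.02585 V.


Step 1: Compute Na*Nd/ni^2 = 5.05e+17 * 3.26e+16 / (1.5e10)^2 = 7.3169e+13
Step 2: ln(7.3169e+13) = 31.9238
Step 3: Vbi = 0.02585 * 31.9238 = 0.825 V

0.825


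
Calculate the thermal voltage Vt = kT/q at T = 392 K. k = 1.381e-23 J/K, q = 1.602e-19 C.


Step 1: kT = 1.381e-23 * 392 = 5.41352e-21 J
Step 2: Vt = kT/q = 5.41352e-21 / 1.602e-19
Step 3: Vt = 0.03379 V

0.03379


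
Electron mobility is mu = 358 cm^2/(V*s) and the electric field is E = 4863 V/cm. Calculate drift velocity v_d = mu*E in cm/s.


Step 1: v_d = mu * E
Step 2: v_d = 358 * 4863 = 1740954
Step 3: v_d = 1.74e+06 cm/s

1.74e+06


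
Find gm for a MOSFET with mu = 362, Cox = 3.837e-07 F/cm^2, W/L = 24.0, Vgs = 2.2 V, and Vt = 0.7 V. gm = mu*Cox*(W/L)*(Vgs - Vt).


Step 1: Vov = Vgs - Vt = 2.2 - 0.7 = 1.5 V
Step 2: gm = mu * Cox * (W/L) * Vov
Step 3: gm = 362 * 3.837e-07 * 24.0 * 1.5 = 5.00e-03 S

5.00e-03


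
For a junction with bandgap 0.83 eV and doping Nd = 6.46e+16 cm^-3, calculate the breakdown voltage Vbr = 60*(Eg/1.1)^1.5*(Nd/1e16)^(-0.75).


Step 1: Eg/1.1 = 0.83/1.1 = 0.754545
Step 2: (Eg/1.1)^1.5 = 0.754545^1.5 = 0.655432
Step 3: (Nd/1e16)^(-0.75) = (6.46)^(-0.75) = 0.246789
Step 4: Vbr = 60 * 0.655432 * 0.246789 = 9.7 V

9.7


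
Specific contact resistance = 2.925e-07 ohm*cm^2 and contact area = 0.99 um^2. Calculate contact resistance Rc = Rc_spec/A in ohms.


Step 1: Convert area to cm^2: 0.99 um^2 = 9.9000e-09 cm^2
Step 2: Rc = Rc_spec / A = 2.925e-07 / 9.9000e-09
Step 3: Rc = 2.95e+01 ohms

2.95e+01


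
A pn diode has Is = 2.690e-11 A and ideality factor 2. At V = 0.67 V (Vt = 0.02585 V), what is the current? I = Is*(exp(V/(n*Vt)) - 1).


Step 1: V/(n*Vt) = 0.67/(2*0.02585) = 12.9594
Step 2: exp(12.9594) = 4.2481e+05
Step 3: I = 2.690e-11 * (4.2481e+05 - 1) = 1.14e-05 A

1.14e-05


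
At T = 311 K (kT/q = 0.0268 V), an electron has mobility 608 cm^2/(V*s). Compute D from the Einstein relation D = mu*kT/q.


Step 1: D = mu * (kT/q)
Step 2: D = 608 * 0.0268
Step 3: D = 16.29 cm^2/s

16.29


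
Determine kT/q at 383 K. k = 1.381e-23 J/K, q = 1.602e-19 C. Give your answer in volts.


Step 1: kT = 1.381e-23 * 383 = 5.28923e-21 J
Step 2: Vt = kT/q = 5.28923e-21 / 1.602e-19
Step 3: Vt = 0.03302 V

0.03302


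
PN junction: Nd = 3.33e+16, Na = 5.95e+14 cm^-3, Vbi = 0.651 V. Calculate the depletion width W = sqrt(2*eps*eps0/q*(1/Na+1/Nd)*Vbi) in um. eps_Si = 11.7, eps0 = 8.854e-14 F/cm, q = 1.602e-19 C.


Step 1: 1/Na + 1/Nd = 1/5.95e+14 + 1/3.33e+16 = 1.71070e-15
Step 2: 2*eps*eps0/q = 2*11.7*8.854e-14/1.602e-19 = 1.293281e+07
Step 3: W^2 = 1.293281e+07 * 1.71070e-15 * 0.651 = 1.44028e-08
Step 4: W = sqrt(1.44028e-08) = 1.200e-04 cm = 1.2 um

1.2


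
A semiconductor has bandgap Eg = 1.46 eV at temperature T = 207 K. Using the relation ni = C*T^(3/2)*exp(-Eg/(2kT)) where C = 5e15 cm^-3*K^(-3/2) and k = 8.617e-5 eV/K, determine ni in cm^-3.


Step 1: Compute kT = 8.617e-5 * 207 = 0.01783719 eV
Step 2: Exponent = -Eg/(2kT) = -1.46/(2*0.01783719) = -40.92573
Step 3: T^(3/2) = 207^1.5 = 2978.21
Step 4: ni = 5e15 * 2978.21 * exp(-40.92573) = 2.51e+01 cm^-3

2.51e+01


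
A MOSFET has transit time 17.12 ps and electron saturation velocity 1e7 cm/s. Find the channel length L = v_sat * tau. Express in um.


Step 1: tau in seconds = 17.12 ps * 1e-12 = 1.7120e-11 s
Step 2: L = v_sat * tau = 1e7 * 1.7120e-11 = 1.7120e-04 cm
Step 3: L in um = 1.7120e-04 * 1e4 = 1.712 um

1.712


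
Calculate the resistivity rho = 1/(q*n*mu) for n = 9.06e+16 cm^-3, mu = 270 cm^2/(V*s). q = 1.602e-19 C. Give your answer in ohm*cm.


Step 1: sigma = q * n * mu = 1.602e-19 * 9.06e+16 * 270 = 3.91881e+00 S/cm
Step 2: rho = 1 / sigma = 1 / 3.91881e+00 = 0.2552 ohm*cm

0.2552


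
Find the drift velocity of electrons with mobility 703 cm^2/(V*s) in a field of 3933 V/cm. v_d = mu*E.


Step 1: v_d = mu * E
Step 2: v_d = 703 * 3933 = 2764899
Step 3: v_d = 2.76e+06 cm/s

2.76e+06


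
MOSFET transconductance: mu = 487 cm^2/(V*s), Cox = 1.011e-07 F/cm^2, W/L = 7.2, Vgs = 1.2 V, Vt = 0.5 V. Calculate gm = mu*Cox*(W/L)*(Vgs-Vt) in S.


Step 1: Vov = Vgs - Vt = 1.2 - 0.5 = 0.7 V
Step 2: gm = mu * Cox * (W/L) * Vov
Step 3: gm = 487 * 1.011e-07 * 7.2 * 0.7 = 2.48e-04 S

2.48e-04


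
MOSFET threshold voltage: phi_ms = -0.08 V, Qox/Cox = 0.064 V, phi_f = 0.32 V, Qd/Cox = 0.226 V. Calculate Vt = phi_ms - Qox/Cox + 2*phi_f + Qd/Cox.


Step 1: Vt = phi_ms - Qox/Cox + 2*phi_f + Qd/Cox
Step 2: Vt = -0.08 - 0.064 + 2*0.32 + 0.226
Step 3: Vt = -0.08 - 0.064 + 0.64 + 0.226
Step 4: Vt = 0.722 V

0.722


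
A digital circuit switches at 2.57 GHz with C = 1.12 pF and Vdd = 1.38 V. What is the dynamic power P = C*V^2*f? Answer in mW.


Step 1: V^2 = 1.38^2 = 1.9044 V^2
Step 2: P = C*V^2*f = 1.12e-12 F * 1.9044 * 2.57e9 Hz
Step 3: P = 5.48162496e-03 W
Step 4: P = 5.482 mW

5.482


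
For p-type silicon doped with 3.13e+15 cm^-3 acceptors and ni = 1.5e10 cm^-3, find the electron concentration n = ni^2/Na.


Step 1: Majority hole concentration p ≈ Na = 3.13e+15 cm^-3
Step 2: n = ni^2 / Na = (1.5e10)^2 / 3.13e+15
Step 3: n = 7.19e+04 cm^-3

7.19e+04


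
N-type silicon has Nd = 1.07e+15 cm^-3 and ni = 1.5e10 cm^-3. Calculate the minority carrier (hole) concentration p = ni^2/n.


Step 1: Since Nd >> ni, n ≈ Nd = 1.07e+15 cm^-3
Step 2: p = ni^2 / n = (1.5e10)^2 / 1.07e+15
Step 3: p = 2.25e20 / 1.07e+15 = 2.10e+05 cm^-3

2.10e+05


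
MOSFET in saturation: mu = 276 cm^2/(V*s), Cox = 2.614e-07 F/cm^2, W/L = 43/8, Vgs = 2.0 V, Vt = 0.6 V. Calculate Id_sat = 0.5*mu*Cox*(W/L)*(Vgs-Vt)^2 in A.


Step 1: Overdrive voltage Vov = Vgs - Vt = 2.0 - 0.6 = 1.4 V
Step 2: W/L = 43/8 = 5.375
Step 3: Id = 0.5 * 276 * 2.614e-07 * 5.375 * 1.4^2
Step 4: Id = 3.80e-04 A

3.80e-04


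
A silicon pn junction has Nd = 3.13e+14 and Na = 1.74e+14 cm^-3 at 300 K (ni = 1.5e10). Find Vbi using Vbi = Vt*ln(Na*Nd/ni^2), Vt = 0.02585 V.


Step 1: Compute Na*Nd/ni^2 = 1.74e+14 * 3.13e+14 / (1.5e10)^2 = 2.4205e+08
Step 2: ln(2.4205e+08) = 19.3047
Step 3: Vbi = 0.02585 * 19.3047 = 0.499 V

0.499


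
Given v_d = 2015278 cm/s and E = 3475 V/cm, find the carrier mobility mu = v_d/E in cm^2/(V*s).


Step 1: mu = v_d / E
Step 2: mu = 2015278 / 3475
Step 3: mu = 579.94 cm^2/(V*s)

579.94


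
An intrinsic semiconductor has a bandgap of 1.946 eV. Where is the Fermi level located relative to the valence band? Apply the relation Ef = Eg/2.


Step 1: For an intrinsic semiconductor, the Fermi level sits at midgap.
Step 2: Ef = Eg / 2 = 1.946 / 2 = 0.973 eV

0.973


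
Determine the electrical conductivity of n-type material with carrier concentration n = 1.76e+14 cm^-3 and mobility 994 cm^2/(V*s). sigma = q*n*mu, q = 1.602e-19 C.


Step 1: sigma = q * n * mu
Step 2: sigma = 1.602e-19 * 1.76e+14 * 994
Step 3: sigma = 2.803e-02 S/cm

2.803e-02


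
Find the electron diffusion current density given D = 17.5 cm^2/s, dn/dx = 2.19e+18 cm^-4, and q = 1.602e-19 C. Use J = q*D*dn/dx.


Step 1: J = q * D * (dn/dx)
Step 2: J = 1.602e-19 * 17.5 * 2.19e+18
Step 3: J = 6.14e+00 A/cm^2

6.14e+00


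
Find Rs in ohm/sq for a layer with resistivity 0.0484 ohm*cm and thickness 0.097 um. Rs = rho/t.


Step 1: Convert thickness to cm: t = 0.097 um = 9.7000e-06 cm
Step 2: Rs = rho / t = 0.0484 / 9.7000e-06
Step 3: Rs = 4989.7 ohm/sq

4989.7


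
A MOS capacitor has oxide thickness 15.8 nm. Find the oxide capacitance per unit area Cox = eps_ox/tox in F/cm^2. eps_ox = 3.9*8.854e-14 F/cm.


Step 1: eps_ox = 3.9 * 8.854e-14 = 3.45306e-13 F/cm
Step 2: tox in cm = 15.8 nm * 1e-7 = 1.5800e-06 cm
Step 3: Cox = 3.45306e-13 / 1.5800e-06 = 2.19e-07 F/cm^2

2.19e-07


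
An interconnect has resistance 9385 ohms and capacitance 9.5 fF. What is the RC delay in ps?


Step 1: tau = R * C
Step 2: tau = 9385 * 9.5 fF = 9385 * 9.5e-15 F
Step 3: tau = 8.91575e-11 s = 89.1575 ps

89.1575


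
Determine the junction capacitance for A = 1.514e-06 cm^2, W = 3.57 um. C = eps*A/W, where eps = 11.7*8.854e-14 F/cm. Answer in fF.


Step 1: eps_Si = 11.7 * 8.854e-14 = 1.035918e-12 F/cm
Step 2: W in cm = 3.57 * 1e-4 = 3.57e-04 cm
Step 3: C = 1.035918e-12 * 1.514e-06 / 3.57e-04 = 4.393221e-15 F
Step 4: C = 4.39 fF

4.39


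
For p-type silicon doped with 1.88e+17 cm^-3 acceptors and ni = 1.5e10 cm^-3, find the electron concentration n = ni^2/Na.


Step 1: Majority hole concentration p ≈ Na = 1.88e+17 cm^-3
Step 2: n = ni^2 / Na = (1.5e10)^2 / 1.88e+17
Step 3: n = 1.20e+03 cm^-3

1.20e+03


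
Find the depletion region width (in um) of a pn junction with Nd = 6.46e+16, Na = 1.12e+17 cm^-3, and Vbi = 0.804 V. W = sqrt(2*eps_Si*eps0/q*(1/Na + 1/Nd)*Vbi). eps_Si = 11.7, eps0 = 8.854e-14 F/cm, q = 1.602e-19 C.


Step 1: 1/Na + 1/Nd = 1/1.12e+17 + 1/6.46e+16 = 2.44084e-17
Step 2: 2*eps*eps0/q = 2*11.7*8.854e-14/1.602e-19 = 1.293281e+07
Step 3: W^2 = 1.293281e+07 * 2.44084e-17 * 0.804 = 2.53798e-10
Step 4: W = sqrt(2.53798e-10) = 1.593e-05 cm = 0.1593 um

0.1593


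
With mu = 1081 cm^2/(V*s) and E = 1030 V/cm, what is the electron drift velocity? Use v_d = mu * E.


Step 1: v_d = mu * E
Step 2: v_d = 1081 * 1030 = 1113430
Step 3: v_d = 1.11e+06 cm/s

1.11e+06


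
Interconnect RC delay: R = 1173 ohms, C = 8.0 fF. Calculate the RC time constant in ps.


Step 1: tau = R * C
Step 2: tau = 1173 * 8.0 fF = 1173 * 8.0e-15 F
Step 3: tau = 9.384e-12 s = 9.384 ps

9.384


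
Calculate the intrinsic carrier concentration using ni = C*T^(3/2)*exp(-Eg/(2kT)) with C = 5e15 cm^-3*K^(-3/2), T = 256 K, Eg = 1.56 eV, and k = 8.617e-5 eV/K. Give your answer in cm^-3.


Step 1: Compute kT = 8.617e-5 * 256 = 0.02205952 eV
Step 2: Exponent = -Eg/(2kT) = -1.56/(2*0.02205952) = -35.35888
Step 3: T^(3/2) = 256^1.5 = 4096.00
Step 4: ni = 5e15 * 4096.00 * exp(-35.35888) = 9.02e+03 cm^-3

9.02e+03


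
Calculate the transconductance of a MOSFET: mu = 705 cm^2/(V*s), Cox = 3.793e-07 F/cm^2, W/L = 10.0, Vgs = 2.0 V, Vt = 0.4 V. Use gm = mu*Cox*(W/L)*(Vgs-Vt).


Step 1: Vov = Vgs - Vt = 2.0 - 0.4 = 1.6 V
Step 2: gm = mu * Cox * (W/L) * Vov
Step 3: gm = 705 * 3.793e-07 * 10.0 * 1.6 = 4.28e-03 S

4.28e-03


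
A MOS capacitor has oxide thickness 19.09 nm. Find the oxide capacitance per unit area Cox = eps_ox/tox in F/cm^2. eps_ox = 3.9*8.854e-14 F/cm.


Step 1: eps_ox = 3.9 * 8.854e-14 = 3.45306e-13 F/cm
Step 2: tox in cm = 19.09 nm * 1e-7 = 1.9090e-06 cm
Step 3: Cox = 3.45306e-13 / 1.9090e-06 = 1.81e-07 F/cm^2

1.81e-07


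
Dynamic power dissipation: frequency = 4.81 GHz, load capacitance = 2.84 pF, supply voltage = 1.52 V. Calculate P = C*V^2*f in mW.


Step 1: V^2 = 1.52^2 = 2.3104 V^2
Step 2: P = C*V^2*f = 2.84e-12 F * 2.3104 * 4.81e9 Hz
Step 3: P = 3.156098816e-02 W
Step 4: P = 31.561 mW

31.561


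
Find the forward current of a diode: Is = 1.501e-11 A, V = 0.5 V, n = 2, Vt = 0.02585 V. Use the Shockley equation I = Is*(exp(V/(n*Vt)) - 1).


Step 1: V/(n*Vt) = 0.5/(2*0.02585) = 9.6712
Step 2: exp(9.6712) = 1.5854e+04
Step 3: I = 1.501e-11 * (1.5854e+04 - 1) = 2.38e-07 A

2.38e-07


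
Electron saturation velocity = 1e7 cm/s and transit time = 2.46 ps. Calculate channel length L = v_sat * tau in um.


Step 1: tau in seconds = 2.46 ps * 1e-12 = 2.4600e-12 s
Step 2: L = v_sat * tau = 1e7 * 2.4600e-12 = 2.4600e-05 cm
Step 3: L in um = 2.4600e-05 * 1e4 = 0.246 um

0.246


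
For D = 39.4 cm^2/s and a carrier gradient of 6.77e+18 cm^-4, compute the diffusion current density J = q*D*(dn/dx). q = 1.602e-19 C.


Step 1: J = q * D * (dn/dx)
Step 2: J = 1.602e-19 * 39.4 * 6.77e+18
Step 3: J = 4.27e+01 A/cm^2

4.27e+01


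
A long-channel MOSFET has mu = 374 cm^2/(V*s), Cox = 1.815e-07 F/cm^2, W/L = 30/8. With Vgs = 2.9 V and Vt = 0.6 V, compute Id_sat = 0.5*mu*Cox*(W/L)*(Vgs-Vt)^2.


Step 1: Overdrive voltage Vov = Vgs - Vt = 2.9 - 0.6 = 2.3 V
Step 2: W/L = 30/8 = 3.75
Step 3: Id = 0.5 * 374 * 1.815e-07 * 3.75 * 2.3^2
Step 4: Id = 6.73e-04 A

6.73e-04


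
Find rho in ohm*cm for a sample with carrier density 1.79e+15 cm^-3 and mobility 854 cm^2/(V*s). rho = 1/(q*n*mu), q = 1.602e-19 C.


Step 1: sigma = q * n * mu = 1.602e-19 * 1.79e+15 * 854 = 2.44891e-01 S/cm
Step 2: rho = 1 / sigma = 1 / 2.44891e-01 = 4.083 ohm*cm

4.083


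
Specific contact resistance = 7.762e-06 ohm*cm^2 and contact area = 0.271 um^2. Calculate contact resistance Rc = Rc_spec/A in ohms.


Step 1: Convert area to cm^2: 0.271 um^2 = 2.7100e-09 cm^2
Step 2: Rc = Rc_spec / A = 7.762e-06 / 2.7100e-09
Step 3: Rc = 2.86e+03 ohms

2.86e+03


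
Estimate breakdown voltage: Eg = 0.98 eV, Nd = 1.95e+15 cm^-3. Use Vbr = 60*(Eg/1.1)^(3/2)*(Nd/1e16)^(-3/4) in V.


Step 1: Eg/1.1 = 0.98/1.1 = 0.890909
Step 2: (Eg/1.1)^1.5 = 0.890909^1.5 = 0.840911
Step 3: (Nd/1e16)^(-0.75) = (0.195)^(-0.75) = 3.407800
Step 4: Vbr = 60 * 0.840911 * 3.407800 = 171.9 V

171.9


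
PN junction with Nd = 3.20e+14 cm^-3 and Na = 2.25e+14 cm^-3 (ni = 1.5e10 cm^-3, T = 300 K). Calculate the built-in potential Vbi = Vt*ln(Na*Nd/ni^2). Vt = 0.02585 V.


Step 1: Compute Na*Nd/ni^2 = 2.25e+14 * 3.20e+14 / (1.5e10)^2 = 3.2000e+08
Step 2: ln(3.2000e+08) = 19.5838
Step 3: Vbi = 0.02585 * 19.5838 = 0.506 V

0.506


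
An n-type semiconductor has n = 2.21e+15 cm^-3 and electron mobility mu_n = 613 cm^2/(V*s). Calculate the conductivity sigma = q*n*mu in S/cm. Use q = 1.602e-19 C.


Step 1: sigma = q * n * mu
Step 2: sigma = 1.602e-19 * 2.21e+15 * 613
Step 3: sigma = 2.170e-01 S/cm

2.170e-01


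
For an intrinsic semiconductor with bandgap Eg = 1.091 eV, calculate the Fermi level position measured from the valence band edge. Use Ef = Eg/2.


Step 1: For an intrinsic semiconductor, the Fermi level sits at midgap.
Step 2: Ef = Eg / 2 = 1.091 / 2 = 0.5455 eV

0.5455


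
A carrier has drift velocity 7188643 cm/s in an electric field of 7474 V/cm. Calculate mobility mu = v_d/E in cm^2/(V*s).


Step 1: mu = v_d / E
Step 2: mu = 7188643 / 7474
Step 3: mu = 961.82 cm^2/(V*s)

961.82


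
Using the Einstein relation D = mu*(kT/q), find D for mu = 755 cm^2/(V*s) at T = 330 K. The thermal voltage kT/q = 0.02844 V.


Step 1: D = mu * (kT/q)
Step 2: D = 755 * 0.02844
Step 3: D = 21.47 cm^2/s

21.47


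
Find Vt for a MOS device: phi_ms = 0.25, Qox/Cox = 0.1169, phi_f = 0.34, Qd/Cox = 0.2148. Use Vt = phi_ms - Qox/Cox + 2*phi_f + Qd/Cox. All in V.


Step 1: Vt = phi_ms - Qox/Cox + 2*phi_f + Qd/Cox
Step 2: Vt = 0.25 - 0.1169 + 2*0.34 + 0.2148
Step 3: Vt = 0.25 - 0.1169 + 0.68 + 0.2148
Step 4: Vt = 1.0279 V

1.0279


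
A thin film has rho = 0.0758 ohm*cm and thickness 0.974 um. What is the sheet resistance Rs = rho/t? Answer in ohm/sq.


Step 1: Convert thickness to cm: t = 0.974 um = 9.7400e-05 cm
Step 2: Rs = rho / t = 0.0758 / 9.7400e-05
Step 3: Rs = 778.2 ohm/sq

778.2


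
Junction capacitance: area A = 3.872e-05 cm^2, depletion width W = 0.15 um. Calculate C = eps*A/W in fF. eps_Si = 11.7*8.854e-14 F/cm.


Step 1: eps_Si = 11.7 * 8.854e-14 = 1.035918e-12 F/cm
Step 2: W in cm = 0.15 * 1e-4 = 1.50e-05 cm
Step 3: C = 1.035918e-12 * 3.872e-05 / 1.50e-05 = 2.674050e-12 F
Step 4: C = 2674.05 fF

2674.05


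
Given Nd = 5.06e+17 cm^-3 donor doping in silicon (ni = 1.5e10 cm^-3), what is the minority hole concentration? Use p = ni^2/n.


Step 1: Since Nd >> ni, n ≈ Nd = 5.06e+17 cm^-3
Step 2: p = ni^2 / n = (1.5e10)^2 / 5.06e+17
Step 3: p = 2.25e20 / 5.06e+17 = 4.45e+02 cm^-3

4.45e+02


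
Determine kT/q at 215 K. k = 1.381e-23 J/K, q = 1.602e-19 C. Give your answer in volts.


Step 1: kT = 1.381e-23 * 215 = 2.96915e-21 J
Step 2: Vt = kT/q = 2.96915e-21 / 1.602e-19
Step 3: Vt = 0.01853 V

0.01853


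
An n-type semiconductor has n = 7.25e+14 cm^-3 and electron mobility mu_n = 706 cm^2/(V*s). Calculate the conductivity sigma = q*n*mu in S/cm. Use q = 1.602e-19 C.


Step 1: sigma = q * n * mu
Step 2: sigma = 1.602e-19 * 7.25e+14 * 706
Step 3: sigma = 8.200e-02 S/cm

8.200e-02


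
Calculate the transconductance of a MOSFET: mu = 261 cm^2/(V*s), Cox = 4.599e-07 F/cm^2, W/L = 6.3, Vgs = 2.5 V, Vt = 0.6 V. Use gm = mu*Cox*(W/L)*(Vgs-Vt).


Step 1: Vov = Vgs - Vt = 2.5 - 0.6 = 1.9 V
Step 2: gm = mu * Cox * (W/L) * Vov
Step 3: gm = 261 * 4.599e-07 * 6.3 * 1.9 = 1.44e-03 S

1.44e-03


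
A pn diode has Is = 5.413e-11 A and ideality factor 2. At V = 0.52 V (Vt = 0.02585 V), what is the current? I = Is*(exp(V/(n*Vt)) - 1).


Step 1: V/(n*Vt) = 0.52/(2*0.02585) = 10.0580
Step 2: exp(10.0580) = 2.3342e+04
Step 3: I = 5.413e-11 * (2.3342e+04 - 1) = 1.26e-06 A

1.26e-06


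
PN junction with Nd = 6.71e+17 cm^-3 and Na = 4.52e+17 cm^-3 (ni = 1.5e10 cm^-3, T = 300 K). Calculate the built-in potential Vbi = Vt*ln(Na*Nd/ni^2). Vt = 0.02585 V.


Step 1: Compute Na*Nd/ni^2 = 4.52e+17 * 6.71e+17 / (1.5e10)^2 = 1.3480e+15
Step 2: ln(1.3480e+15) = 34.8374
Step 3: Vbi = 0.02585 * 34.8374 = 0.901 V

0.901


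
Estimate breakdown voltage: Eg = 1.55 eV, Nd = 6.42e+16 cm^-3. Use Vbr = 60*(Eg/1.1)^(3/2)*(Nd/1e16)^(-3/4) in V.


Step 1: Eg/1.1 = 1.55/1.1 = 1.409091
Step 2: (Eg/1.1)^1.5 = 1.409091^1.5 = 1.672663
Step 3: (Nd/1e16)^(-0.75) = (6.42)^(-0.75) = 0.247941
Step 4: Vbr = 60 * 1.672663 * 0.247941 = 24.9 V

24.9


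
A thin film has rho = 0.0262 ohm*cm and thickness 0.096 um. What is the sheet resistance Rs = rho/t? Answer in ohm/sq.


Step 1: Convert thickness to cm: t = 0.096 um = 9.6000e-06 cm
Step 2: Rs = rho / t = 0.0262 / 9.6000e-06
Step 3: Rs = 2729.2 ohm/sq

2729.2


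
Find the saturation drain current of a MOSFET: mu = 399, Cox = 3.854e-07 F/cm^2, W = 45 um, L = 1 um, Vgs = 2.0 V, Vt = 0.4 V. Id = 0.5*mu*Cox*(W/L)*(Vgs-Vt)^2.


Step 1: Overdrive voltage Vov = Vgs - Vt = 2.0 - 0.4 = 1.6 V
Step 2: W/L = 45/1 = 45
Step 3: Id = 0.5 * 399 * 3.854e-07 * 45 * 1.6^2
Step 4: Id = 8.86e-03 A

8.86e-03


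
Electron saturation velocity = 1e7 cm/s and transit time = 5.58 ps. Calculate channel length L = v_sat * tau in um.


Step 1: tau in seconds = 5.58 ps * 1e-12 = 5.5800e-12 s
Step 2: L = v_sat * tau = 1e7 * 5.5800e-12 = 5.5800e-05 cm
Step 3: L in um = 5.5800e-05 * 1e4 = 0.558 um

0.558


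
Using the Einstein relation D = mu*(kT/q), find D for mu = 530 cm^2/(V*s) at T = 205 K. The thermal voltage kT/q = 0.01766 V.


Step 1: D = mu * (kT/q)
Step 2: D = 530 * 0.01766
Step 3: D = 9.36 cm^2/s

9.36


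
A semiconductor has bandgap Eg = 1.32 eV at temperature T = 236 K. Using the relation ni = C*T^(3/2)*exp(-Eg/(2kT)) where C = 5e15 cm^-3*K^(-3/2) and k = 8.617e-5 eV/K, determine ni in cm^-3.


Step 1: Compute kT = 8.617e-5 * 236 = 0.02033612 eV
Step 2: Exponent = -Eg/(2kT) = -1.32/(2*0.02033612) = -32.45457
Step 3: T^(3/2) = 236^1.5 = 3625.50
Step 4: ni = 5e15 * 3625.50 * exp(-32.45457) = 1.46e+05 cm^-3

1.46e+05


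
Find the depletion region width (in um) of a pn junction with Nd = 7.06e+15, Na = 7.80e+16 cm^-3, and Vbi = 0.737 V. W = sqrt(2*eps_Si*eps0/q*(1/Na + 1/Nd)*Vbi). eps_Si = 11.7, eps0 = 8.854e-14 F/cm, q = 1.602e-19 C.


Step 1: 1/Na + 1/Nd = 1/7.80e+16 + 1/7.06e+15 = 1.54464e-16
Step 2: 2*eps*eps0/q = 2*11.7*8.854e-14/1.602e-19 = 1.293281e+07
Step 3: W^2 = 1.293281e+07 * 1.54464e-16 * 0.737 = 1.47227e-09
Step 4: W = sqrt(1.47227e-09) = 3.837e-05 cm = 0.3837 um

0.3837


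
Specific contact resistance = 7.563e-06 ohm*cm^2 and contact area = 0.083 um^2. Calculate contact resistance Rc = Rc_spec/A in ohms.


Step 1: Convert area to cm^2: 0.083 um^2 = 8.3000e-10 cm^2
Step 2: Rc = Rc_spec / A = 7.563e-06 / 8.3000e-10
Step 3: Rc = 9.11e+03 ohms

9.11e+03


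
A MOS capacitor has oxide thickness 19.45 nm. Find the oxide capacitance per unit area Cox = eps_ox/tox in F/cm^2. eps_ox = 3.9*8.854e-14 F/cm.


Step 1: eps_ox = 3.9 * 8.854e-14 = 3.45306e-13 F/cm
Step 2: tox in cm = 19.45 nm * 1e-7 = 1.9450e-06 cm
Step 3: Cox = 3.45306e-13 / 1.9450e-06 = 1.78e-07 F/cm^2

1.78e-07


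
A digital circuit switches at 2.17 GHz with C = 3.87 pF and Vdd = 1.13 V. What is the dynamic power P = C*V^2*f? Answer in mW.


Step 1: V^2 = 1.13^2 = 1.2769 V^2
Step 2: P = C*V^2*f = 3.87e-12 F * 1.2769 * 2.17e9 Hz
Step 3: P = 1.072327851e-02 W
Step 4: P = 10.723 mW

10.723


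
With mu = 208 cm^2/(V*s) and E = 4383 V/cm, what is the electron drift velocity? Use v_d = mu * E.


Step 1: v_d = mu * E
Step 2: v_d = 208 * 4383 = 911664
Step 3: v_d = 9.12e+05 cm/s

9.12e+05


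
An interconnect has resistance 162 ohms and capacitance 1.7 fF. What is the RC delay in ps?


Step 1: tau = R * C
Step 2: tau = 162 * 1.7 fF = 162 * 1.7e-15 F
Step 3: tau = 2.754e-13 s = 0.2754 ps

0.2754


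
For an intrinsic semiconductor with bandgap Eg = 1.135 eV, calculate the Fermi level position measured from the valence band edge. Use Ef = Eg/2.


Step 1: For an intrinsic semiconductor, the Fermi level sits at midgap.
Step 2: Ef = Eg / 2 = 1.135 / 2 = 0.5675 eV

0.5675


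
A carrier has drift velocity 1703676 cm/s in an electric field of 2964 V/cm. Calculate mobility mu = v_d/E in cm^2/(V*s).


Step 1: mu = v_d / E
Step 2: mu = 1703676 / 2964
Step 3: mu = 574.79 cm^2/(V*s)

574.79


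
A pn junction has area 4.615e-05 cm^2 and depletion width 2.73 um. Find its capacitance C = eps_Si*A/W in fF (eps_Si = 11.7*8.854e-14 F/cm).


Step 1: eps_Si = 11.7 * 8.854e-14 = 1.035918e-12 F/cm
Step 2: W in cm = 2.73 * 1e-4 = 2.73e-04 cm
Step 3: C = 1.035918e-12 * 4.615e-05 / 2.73e-04 = 1.751195e-13 F
Step 4: C = 175.12 fF

175.12


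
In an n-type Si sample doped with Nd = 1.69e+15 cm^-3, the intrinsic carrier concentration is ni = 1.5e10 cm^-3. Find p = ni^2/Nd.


Step 1: Since Nd >> ni, n ≈ Nd = 1.69e+15 cm^-3
Step 2: p = ni^2 / n = (1.5e10)^2 / 1.69e+15
Step 3: p = 2.25e20 / 1.69e+15 = 1.33e+05 cm^-3

1.33e+05


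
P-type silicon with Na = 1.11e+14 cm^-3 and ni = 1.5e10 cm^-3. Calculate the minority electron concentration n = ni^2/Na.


Step 1: Majority hole concentration p ≈ Na = 1.11e+14 cm^-3
Step 2: n = ni^2 / Na = (1.5e10)^2 / 1.11e+14
Step 3: n = 2.03e+06 cm^-3

2.03e+06


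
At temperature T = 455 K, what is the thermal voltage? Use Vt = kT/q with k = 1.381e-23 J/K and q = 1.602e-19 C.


Step 1: kT = 1.381e-23 * 455 = 6.28355e-21 J
Step 2: Vt = kT/q = 6.28355e-21 / 1.602e-19
Step 3: Vt = 0.03922 V

0.03922


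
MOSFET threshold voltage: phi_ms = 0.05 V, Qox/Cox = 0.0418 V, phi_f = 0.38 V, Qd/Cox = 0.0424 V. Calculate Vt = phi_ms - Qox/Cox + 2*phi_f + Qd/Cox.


Step 1: Vt = phi_ms - Qox/Cox + 2*phi_f + Qd/Cox
Step 2: Vt = 0.05 - 0.0418 + 2*0.38 + 0.0424
Step 3: Vt = 0.05 - 0.0418 + 0.76 + 0.0424
Step 4: Vt = 0.8106 V

0.8106


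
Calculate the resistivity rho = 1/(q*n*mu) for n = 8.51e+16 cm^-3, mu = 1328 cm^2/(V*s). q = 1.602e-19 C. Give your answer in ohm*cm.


Step 1: sigma = q * n * mu = 1.602e-19 * 8.51e+16 * 1328 = 1.81047e+01 S/cm
Step 2: rho = 1 / sigma = 1 / 1.81047e+01 = 0.05523 ohm*cm

0.05523


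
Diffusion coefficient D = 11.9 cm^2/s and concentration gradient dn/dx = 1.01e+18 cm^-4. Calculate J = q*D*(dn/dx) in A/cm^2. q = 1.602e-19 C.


Step 1: J = q * D * (dn/dx)
Step 2: J = 1.602e-19 * 11.9 * 1.01e+18
Step 3: J = 1.93e+00 A/cm^2

1.93e+00


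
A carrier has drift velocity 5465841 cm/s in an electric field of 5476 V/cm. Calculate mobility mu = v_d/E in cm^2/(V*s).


Step 1: mu = v_d / E
Step 2: mu = 5465841 / 5476
Step 3: mu = 998.14 cm^2/(V*s)

998.14


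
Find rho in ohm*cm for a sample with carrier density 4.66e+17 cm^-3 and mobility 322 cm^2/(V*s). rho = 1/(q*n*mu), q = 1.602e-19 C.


Step 1: sigma = q * n * mu = 1.602e-19 * 4.66e+17 * 322 = 2.40383e+01 S/cm
Step 2: rho = 1 / sigma = 1 / 2.40383e+01 = 0.0416 ohm*cm

0.0416


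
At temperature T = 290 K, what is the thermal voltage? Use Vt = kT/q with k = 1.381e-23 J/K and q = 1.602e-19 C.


Step 1: kT = 1.381e-23 * 290 = 4.0049e-21 J
Step 2: Vt = kT/q = 4.0049e-21 / 1.602e-19
Step 3: Vt = 0.025 V

0.025


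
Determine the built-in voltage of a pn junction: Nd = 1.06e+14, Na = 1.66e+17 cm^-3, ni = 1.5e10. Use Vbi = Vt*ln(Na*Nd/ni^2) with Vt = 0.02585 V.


Step 1: Compute Na*Nd/ni^2 = 1.66e+17 * 1.06e+14 / (1.5e10)^2 = 7.8204e+10
Step 2: ln(7.8204e+10) = 25.0826
Step 3: Vbi = 0.02585 * 25.0826 = 0.648 V

0.648


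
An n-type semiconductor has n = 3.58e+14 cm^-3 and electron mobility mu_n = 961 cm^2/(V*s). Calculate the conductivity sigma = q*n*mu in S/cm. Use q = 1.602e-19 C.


Step 1: sigma = q * n * mu
Step 2: sigma = 1.602e-19 * 3.58e+14 * 961
Step 3: sigma = 5.511e-02 S/cm

5.511e-02


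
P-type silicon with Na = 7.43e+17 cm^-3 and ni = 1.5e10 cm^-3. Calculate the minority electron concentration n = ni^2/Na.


Step 1: Majority hole concentration p ≈ Na = 7.43e+17 cm^-3
Step 2: n = ni^2 / Na = (1.5e10)^2 / 7.43e+17
Step 3: n = 3.03e+02 cm^-3

3.03e+02


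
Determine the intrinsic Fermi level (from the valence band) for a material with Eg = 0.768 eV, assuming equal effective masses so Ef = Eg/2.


Step 1: For an intrinsic semiconductor, the Fermi level sits at midgap.
Step 2: Ef = Eg / 2 = 0.768 / 2 = 0.384 eV

0.384


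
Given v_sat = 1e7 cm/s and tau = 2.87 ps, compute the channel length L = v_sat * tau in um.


Step 1: tau in seconds = 2.87 ps * 1e-12 = 2.8700e-12 s
Step 2: L = v_sat * tau = 1e7 * 2.8700e-12 = 2.8700e-05 cm
Step 3: L in um = 2.8700e-05 * 1e4 = 0.287 um

0.287


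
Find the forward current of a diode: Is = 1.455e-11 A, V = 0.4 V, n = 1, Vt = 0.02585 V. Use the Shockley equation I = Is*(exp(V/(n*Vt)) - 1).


Step 1: V/(n*Vt) = 0.4/(1*0.02585) = 15.4739
Step 2: exp(15.4739) = 5.2508e+06
Step 3: I = 1.455e-11 * (5.2508e+06 - 1) = 7.64e-05 A

7.64e-05


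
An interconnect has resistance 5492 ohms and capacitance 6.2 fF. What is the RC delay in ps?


Step 1: tau = R * C
Step 2: tau = 5492 * 6.2 fF = 5492 * 6.2e-15 F
Step 3: tau = 3.40504e-11 s = 34.0504 ps

34.0504


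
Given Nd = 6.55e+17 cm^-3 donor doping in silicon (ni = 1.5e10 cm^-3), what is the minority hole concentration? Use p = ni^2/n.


Step 1: Since Nd >> ni, n ≈ Nd = 6.55e+17 cm^-3
Step 2: p = ni^2 / n = (1.5e10)^2 / 6.55e+17
Step 3: p = 2.25e20 / 6.55e+17 = 3.44e+02 cm^-3

3.44e+02


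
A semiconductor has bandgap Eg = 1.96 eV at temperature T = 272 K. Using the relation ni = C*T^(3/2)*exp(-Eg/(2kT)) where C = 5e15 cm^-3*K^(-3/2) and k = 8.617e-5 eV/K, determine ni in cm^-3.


Step 1: Compute kT = 8.617e-5 * 272 = 0.02343824 eV
Step 2: Exponent = -Eg/(2kT) = -1.96/(2*0.02343824) = -41.81201
Step 3: T^(3/2) = 272^1.5 = 4485.94
Step 4: ni = 5e15 * 4485.94 * exp(-41.81201) = 1.56e+01 cm^-3

1.56e+01


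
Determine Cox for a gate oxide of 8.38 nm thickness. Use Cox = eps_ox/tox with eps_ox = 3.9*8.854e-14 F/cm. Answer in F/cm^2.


Step 1: eps_ox = 3.9 * 8.854e-14 = 3.45306e-13 F/cm
Step 2: tox in cm = 8.38 nm * 1e-7 = 8.3800e-07 cm
Step 3: Cox = 3.45306e-13 / 8.3800e-07 = 4.12e-07 F/cm^2

4.12e-07


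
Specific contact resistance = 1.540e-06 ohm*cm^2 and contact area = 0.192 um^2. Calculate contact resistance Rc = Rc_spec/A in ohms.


Step 1: Convert area to cm^2: 0.192 um^2 = 1.9200e-09 cm^2
Step 2: Rc = Rc_spec / A = 1.540e-06 / 1.9200e-09
Step 3: Rc = 8.02e+02 ohms

8.02e+02


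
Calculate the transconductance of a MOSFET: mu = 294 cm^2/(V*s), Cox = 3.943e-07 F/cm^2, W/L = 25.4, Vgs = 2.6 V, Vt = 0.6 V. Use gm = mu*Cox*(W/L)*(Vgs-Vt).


Step 1: Vov = Vgs - Vt = 2.6 - 0.6 = 2.0 V
Step 2: gm = mu * Cox * (W/L) * Vov
Step 3: gm = 294 * 3.943e-07 * 25.4 * 2.0 = 5.89e-03 S

5.89e-03


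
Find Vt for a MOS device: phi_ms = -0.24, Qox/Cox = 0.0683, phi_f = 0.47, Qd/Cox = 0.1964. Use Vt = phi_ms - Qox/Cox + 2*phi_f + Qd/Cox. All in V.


Step 1: Vt = phi_ms - Qox/Cox + 2*phi_f + Qd/Cox
Step 2: Vt = -0.24 - 0.0683 + 2*0.47 + 0.1964
Step 3: Vt = -0.24 - 0.0683 + 0.94 + 0.1964
Step 4: Vt = 0.8281 V

0.8281


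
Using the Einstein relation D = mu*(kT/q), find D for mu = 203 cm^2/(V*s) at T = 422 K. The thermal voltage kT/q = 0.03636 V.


Step 1: D = mu * (kT/q)
Step 2: D = 203 * 0.03636
Step 3: D = 7.38 cm^2/s

7.38


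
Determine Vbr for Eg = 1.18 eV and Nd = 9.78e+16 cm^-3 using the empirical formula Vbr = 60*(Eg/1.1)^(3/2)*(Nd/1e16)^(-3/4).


Step 1: Eg/1.1 = 1.18/1.1 = 1.072727
Step 2: (Eg/1.1)^1.5 = 1.072727^1.5 = 1.111051
Step 3: (Nd/1e16)^(-0.75) = (9.78)^(-0.75) = 0.180820
Step 4: Vbr = 60 * 1.111051 * 0.180820 = 12.1 V

12.1


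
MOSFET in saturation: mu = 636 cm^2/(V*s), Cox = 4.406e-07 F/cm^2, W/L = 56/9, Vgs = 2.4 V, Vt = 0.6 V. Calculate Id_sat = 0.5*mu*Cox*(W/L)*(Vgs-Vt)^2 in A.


Step 1: Overdrive voltage Vov = Vgs - Vt = 2.4 - 0.6 = 1.8 V
Step 2: W/L = 56/9 = 6.22222
Step 3: Id = 0.5 * 636 * 4.406e-07 * 6.22222 * 1.8^2
Step 4: Id = 2.82e-03 A

2.82e-03


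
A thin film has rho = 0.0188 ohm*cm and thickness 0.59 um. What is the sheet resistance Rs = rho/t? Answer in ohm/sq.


Step 1: Convert thickness to cm: t = 0.59 um = 5.9000e-05 cm
Step 2: Rs = rho / t = 0.0188 / 5.9000e-05
Step 3: Rs = 318.6 ohm/sq

318.6


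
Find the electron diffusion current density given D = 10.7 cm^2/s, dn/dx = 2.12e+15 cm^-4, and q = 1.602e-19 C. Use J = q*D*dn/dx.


Step 1: J = q * D * (dn/dx)
Step 2: J = 1.602e-19 * 10.7 * 2.12e+15
Step 3: J = 3.63e-03 A/cm^2

3.63e-03


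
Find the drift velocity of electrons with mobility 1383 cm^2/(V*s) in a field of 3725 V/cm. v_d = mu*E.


Step 1: v_d = mu * E
Step 2: v_d = 1383 * 3725 = 5151675
Step 3: v_d = 5.15e+06 cm/s

5.15e+06


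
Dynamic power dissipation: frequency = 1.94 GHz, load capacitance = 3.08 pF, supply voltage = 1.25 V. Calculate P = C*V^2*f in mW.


Step 1: V^2 = 1.25^2 = 1.5625 V^2
Step 2: P = C*V^2*f = 3.08e-12 F * 1.5625 * 1.94e9 Hz
Step 3: P = 9.33625e-03 W
Step 4: P = 9.336 mW

9.336


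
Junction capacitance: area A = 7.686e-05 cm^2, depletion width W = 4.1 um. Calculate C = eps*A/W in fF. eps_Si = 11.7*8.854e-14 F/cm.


Step 1: eps_Si = 11.7 * 8.854e-14 = 1.035918e-12 F/cm
Step 2: W in cm = 4.1 * 1e-4 = 4.10e-04 cm
Step 3: C = 1.035918e-12 * 7.686e-05 / 4.10e-04 = 1.941967e-13 F
Step 4: C = 194.2 fF

194.2


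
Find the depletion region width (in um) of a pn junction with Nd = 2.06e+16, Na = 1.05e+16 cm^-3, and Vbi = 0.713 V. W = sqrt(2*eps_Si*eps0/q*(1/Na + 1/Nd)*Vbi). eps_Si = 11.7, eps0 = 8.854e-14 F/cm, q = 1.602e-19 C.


Step 1: 1/Na + 1/Nd = 1/1.05e+16 + 1/2.06e+16 = 1.43782e-16
Step 2: 2*eps*eps0/q = 2*11.7*8.854e-14/1.602e-19 = 1.293281e+07
Step 3: W^2 = 1.293281e+07 * 1.43782e-16 * 0.713 = 1.32583e-09
Step 4: W = sqrt(1.32583e-09) = 3.641e-05 cm = 0.3641 um

0.3641


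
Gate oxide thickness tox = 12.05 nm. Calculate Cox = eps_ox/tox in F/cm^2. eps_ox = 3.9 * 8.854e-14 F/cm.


Step 1: eps_ox = 3.9 * 8.854e-14 = 3.45306e-13 F/cm
Step 2: tox in cm = 12.05 nm * 1e-7 = 1.2050e-06 cm
Step 3: Cox = 3.45306e-13 / 1.2050e-06 = 2.87e-07 F/cm^2

2.87e-07


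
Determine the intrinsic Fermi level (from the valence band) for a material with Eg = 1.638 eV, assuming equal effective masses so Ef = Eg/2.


Step 1: For an intrinsic semiconductor, the Fermi level sits at midgap.
Step 2: Ef = Eg / 2 = 1.638 / 2 = 0.819 eV

0.819


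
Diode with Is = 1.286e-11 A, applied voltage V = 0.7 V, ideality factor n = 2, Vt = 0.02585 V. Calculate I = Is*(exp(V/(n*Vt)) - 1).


Step 1: V/(n*Vt) = 0.7/(2*0.02585) = 13.5397
Step 2: exp(13.5397) = 7.5896e+05
Step 3: I = 1.286e-11 * (7.5896e+05 - 1) = 9.76e-06 A

9.76e-06


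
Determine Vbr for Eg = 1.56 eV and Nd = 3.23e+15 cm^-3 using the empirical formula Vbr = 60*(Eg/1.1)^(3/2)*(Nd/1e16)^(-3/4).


Step 1: Eg/1.1 = 1.56/1.1 = 1.418182
Step 2: (Eg/1.1)^1.5 = 1.418182^1.5 = 1.688877
Step 3: (Nd/1e16)^(-0.75) = (0.323)^(-0.75) = 2.333985
Step 4: Vbr = 60 * 1.688877 * 2.333985 = 236.5 V

236.5


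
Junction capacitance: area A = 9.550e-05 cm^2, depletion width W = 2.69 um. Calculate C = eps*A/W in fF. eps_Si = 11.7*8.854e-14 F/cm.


Step 1: eps_Si = 11.7 * 8.854e-14 = 1.035918e-12 F/cm
Step 2: W in cm = 2.69 * 1e-4 = 2.69e-04 cm
Step 3: C = 1.035918e-12 * 9.550e-05 / 2.69e-04 = 3.677701e-13 F
Step 4: C = 367.77 fF

367.77


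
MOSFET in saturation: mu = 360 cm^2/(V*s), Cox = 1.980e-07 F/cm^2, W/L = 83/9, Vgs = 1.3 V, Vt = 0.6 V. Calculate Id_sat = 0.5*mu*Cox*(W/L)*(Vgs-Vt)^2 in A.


Step 1: Overdrive voltage Vov = Vgs - Vt = 1.3 - 0.6 = 0.7 V
Step 2: W/L = 83/9 = 9.22222
Step 3: Id = 0.5 * 360 * 1.980e-07 * 9.22222 * 0.7^2
Step 4: Id = 1.61e-04 A

1.61e-04


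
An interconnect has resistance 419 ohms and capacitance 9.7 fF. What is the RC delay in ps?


Step 1: tau = R * C
Step 2: tau = 419 * 9.7 fF = 419 * 9.7e-15 F
Step 3: tau = 4.0643e-12 s = 4.0643 ps

4.0643


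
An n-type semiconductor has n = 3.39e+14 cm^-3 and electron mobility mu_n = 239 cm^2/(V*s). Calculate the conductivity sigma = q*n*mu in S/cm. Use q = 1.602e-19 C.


Step 1: sigma = q * n * mu
Step 2: sigma = 1.602e-19 * 3.39e+14 * 239
Step 3: sigma = 1.298e-02 S/cm

1.298e-02


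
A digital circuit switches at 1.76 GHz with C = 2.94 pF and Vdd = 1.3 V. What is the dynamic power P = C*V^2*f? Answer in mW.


Step 1: V^2 = 1.3^2 = 1.69 V^2
Step 2: P = C*V^2*f = 2.94e-12 F * 1.69 * 1.76e9 Hz
Step 3: P = 8.744736e-03 W
Step 4: P = 8.745 mW

8.745


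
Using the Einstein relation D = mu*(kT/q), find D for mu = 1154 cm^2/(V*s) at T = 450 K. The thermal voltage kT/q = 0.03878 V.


Step 1: D = mu * (kT/q)
Step 2: D = 1154 * 0.03878
Step 3: D = 44.75 cm^2/s

44.75


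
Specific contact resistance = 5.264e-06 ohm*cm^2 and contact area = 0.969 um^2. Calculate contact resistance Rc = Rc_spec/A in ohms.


Step 1: Convert area to cm^2: 0.969 um^2 = 9.6900e-09 cm^2
Step 2: Rc = Rc_spec / A = 5.264e-06 / 9.6900e-09
Step 3: Rc = 5.43e+02 ohms

5.43e+02


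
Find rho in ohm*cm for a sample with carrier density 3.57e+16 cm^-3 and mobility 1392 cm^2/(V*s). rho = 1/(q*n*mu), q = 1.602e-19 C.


Step 1: sigma = q * n * mu = 1.602e-19 * 3.57e+16 * 1392 = 7.96104e+00 S/cm
Step 2: rho = 1 / sigma = 1 / 7.96104e+00 = 0.1256 ohm*cm

0.1256


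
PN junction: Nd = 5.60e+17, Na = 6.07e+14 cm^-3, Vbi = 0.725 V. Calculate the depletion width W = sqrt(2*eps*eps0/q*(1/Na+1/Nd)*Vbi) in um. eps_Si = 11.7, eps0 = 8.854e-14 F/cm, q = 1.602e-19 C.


Step 1: 1/Na + 1/Nd = 1/6.07e+14 + 1/5.60e+17 = 1.64923e-15
Step 2: 2*eps*eps0/q = 2*11.7*8.854e-14/1.602e-19 = 1.293281e+07
Step 3: W^2 = 1.293281e+07 * 1.64923e-15 * 0.725 = 1.54637e-08
Step 4: W = sqrt(1.54637e-08) = 1.244e-04 cm = 1.244 um

1.244


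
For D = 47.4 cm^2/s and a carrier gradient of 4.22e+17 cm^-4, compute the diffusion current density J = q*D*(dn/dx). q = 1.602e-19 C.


Step 1: J = q * D * (dn/dx)
Step 2: J = 1.602e-19 * 47.4 * 4.22e+17
Step 3: J = 3.20e+00 A/cm^2

3.20e+00


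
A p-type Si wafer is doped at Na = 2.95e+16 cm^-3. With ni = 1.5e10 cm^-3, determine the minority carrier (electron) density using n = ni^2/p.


Step 1: Majority hole concentration p ≈ Na = 2.95e+16 cm^-3
Step 2: n = ni^2 / Na = (1.5e10)^2 / 2.95e+16
Step 3: n = 7.63e+03 cm^-3

7.63e+03


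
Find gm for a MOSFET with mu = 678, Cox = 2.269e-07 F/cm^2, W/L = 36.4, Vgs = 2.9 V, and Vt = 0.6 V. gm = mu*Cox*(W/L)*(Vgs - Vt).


Step 1: Vov = Vgs - Vt = 2.9 - 0.6 = 2.3 V
Step 2: gm = mu * Cox * (W/L) * Vov
Step 3: gm = 678 * 2.269e-07 * 36.4 * 2.3 = 1.29e-02 S

1.29e-02


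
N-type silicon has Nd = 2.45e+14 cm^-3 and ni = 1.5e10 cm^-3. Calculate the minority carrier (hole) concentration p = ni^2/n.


Step 1: Since Nd >> ni, n ≈ Nd = 2.45e+14 cm^-3
Step 2: p = ni^2 / n = (1.5e10)^2 / 2.45e+14
Step 3: p = 2.25e20 / 2.45e+14 = 9.18e+05 cm^-3

9.18e+05


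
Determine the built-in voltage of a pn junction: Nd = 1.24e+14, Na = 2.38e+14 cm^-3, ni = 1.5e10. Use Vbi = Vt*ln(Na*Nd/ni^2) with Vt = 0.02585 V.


Step 1: Compute Na*Nd/ni^2 = 2.38e+14 * 1.24e+14 / (1.5e10)^2 = 1.3116e+08
Step 2: ln(1.3116e+08) = 18.6919
Step 3: Vbi = 0.02585 * 18.6919 = 0.483 V

0.483


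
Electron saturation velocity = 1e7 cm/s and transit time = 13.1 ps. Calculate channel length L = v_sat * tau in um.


Step 1: tau in seconds = 13.1 ps * 1e-12 = 1.3100e-11 s
Step 2: L = v_sat * tau = 1e7 * 1.3100e-11 = 1.3100e-04 cm
Step 3: L in um = 1.3100e-04 * 1e4 = 1.31 um

1.31


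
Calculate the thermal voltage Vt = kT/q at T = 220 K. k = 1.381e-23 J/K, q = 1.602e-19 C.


Step 1: kT = 1.381e-23 * 220 = 3.0382e-21 J
Step 2: Vt = kT/q = 3.0382e-21 / 1.602e-19
Step 3: Vt = 0.01897 V

0.01897


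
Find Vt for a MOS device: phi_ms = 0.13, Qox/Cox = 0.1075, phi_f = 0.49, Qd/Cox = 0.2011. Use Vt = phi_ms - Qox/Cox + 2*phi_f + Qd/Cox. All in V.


Step 1: Vt = phi_ms - Qox/Cox + 2*phi_f + Qd/Cox
Step 2: Vt = 0.13 - 0.1075 + 2*0.49 + 0.2011
Step 3: Vt = 0.13 - 0.1075 + 0.98 + 0.2011
Step 4: Vt = 1.2036 V

1.2036


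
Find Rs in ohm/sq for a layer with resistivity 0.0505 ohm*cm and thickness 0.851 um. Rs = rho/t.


Step 1: Convert thickness to cm: t = 0.851 um = 8.5100e-05 cm
Step 2: Rs = rho / t = 0.0505 / 8.5100e-05
Step 3: Rs = 593.4 ohm/sq

593.4


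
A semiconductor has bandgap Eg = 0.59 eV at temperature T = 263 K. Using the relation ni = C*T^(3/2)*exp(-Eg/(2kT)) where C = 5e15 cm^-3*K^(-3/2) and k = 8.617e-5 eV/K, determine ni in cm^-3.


Step 1: Compute kT = 8.617e-5 * 263 = 0.02266271 eV
Step 2: Exponent = -Eg/(2kT) = -0.59/(2*0.02266271) = -13.01698
Step 3: T^(3/2) = 263^1.5 = 4265.14
Step 4: ni = 5e15 * 4265.14 * exp(-13.01698) = 4.74e+13 cm^-3

4.74e+13


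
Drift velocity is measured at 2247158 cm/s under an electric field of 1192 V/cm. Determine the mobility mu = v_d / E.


Step 1: mu = v_d / E
Step 2: mu = 2247158 / 1192
Step 3: mu = 1885.2 cm^2/(V*s)

1885.2


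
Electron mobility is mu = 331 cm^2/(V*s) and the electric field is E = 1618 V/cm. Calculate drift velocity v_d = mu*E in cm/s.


Step 1: v_d = mu * E
Step 2: v_d = 331 * 1618 = 535558
Step 3: v_d = 5.36e+05 cm/s

5.36e+05


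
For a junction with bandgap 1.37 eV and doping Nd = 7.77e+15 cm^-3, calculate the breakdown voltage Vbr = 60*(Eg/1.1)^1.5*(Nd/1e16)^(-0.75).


Step 1: Eg/1.1 = 1.37/1.1 = 1.245455
Step 2: (Eg/1.1)^1.5 = 1.245455^1.5 = 1.389927
Step 3: (Nd/1e16)^(-0.75) = (0.777)^(-0.75) = 1.208326
Step 4: Vbr = 60 * 1.389927 * 1.208326 = 100.8 V

100.8


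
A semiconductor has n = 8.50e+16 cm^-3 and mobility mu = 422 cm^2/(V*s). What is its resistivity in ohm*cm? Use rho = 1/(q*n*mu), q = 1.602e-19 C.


Step 1: sigma = q * n * mu = 1.602e-19 * 8.50e+16 * 422 = 5.74637e+00 S/cm
Step 2: rho = 1 / sigma = 1 / 5.74637e+00 = 0.174 ohm*cm

0.174


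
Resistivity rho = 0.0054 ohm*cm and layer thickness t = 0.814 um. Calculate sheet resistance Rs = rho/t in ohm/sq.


Step 1: Convert thickness to cm: t = 0.814 um = 8.1400e-05 cm
Step 2: Rs = rho / t = 0.0054 / 8.1400e-05
Step 3: Rs = 66.3 ohm/sq

66.3


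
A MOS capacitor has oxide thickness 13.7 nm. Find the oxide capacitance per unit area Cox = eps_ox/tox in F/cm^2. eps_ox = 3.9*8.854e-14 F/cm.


Step 1: eps_ox = 3.9 * 8.854e-14 = 3.45306e-13 F/cm
Step 2: tox in cm = 13.7 nm * 1e-7 = 1.3700e-06 cm
Step 3: Cox = 3.45306e-13 / 1.3700e-06 = 2.52e-07 F/cm^2

2.52e-07


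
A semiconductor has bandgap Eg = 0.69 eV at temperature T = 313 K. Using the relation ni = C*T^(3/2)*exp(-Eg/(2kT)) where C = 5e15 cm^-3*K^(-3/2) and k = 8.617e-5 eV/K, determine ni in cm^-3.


Step 1: Compute kT = 8.617e-5 * 313 = 0.02697121 eV
Step 2: Exponent = -Eg/(2kT) = -0.69/(2*0.02697121) = -12.79142
Step 3: T^(3/2) = 313^1.5 = 5537.54
Step 4: ni = 5e15 * 5537.54 * exp(-12.79142) = 7.71e+13 cm^-3

7.71e+13
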